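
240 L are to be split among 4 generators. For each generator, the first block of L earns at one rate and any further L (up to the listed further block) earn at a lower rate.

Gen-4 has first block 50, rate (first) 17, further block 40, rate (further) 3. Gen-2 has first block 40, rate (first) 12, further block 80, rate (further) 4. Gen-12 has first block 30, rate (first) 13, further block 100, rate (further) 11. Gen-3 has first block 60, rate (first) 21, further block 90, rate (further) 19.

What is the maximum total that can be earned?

Treat each block as its own option and order by rate: Gen-3/first 21 > Gen-3/second 19 > Gen-4/first 17 > Gen-12/first 13 > Gen-2/first 12 > Gen-12/second 11 > Gen-2/second 4 > Gen-4/second 3.
Gen-3 first at 21: fill all 60 → 180 left.
Fill Gen-3 second block (90 at 19) → 90 left.
Fill Gen-4 first block (50 at 17) → 40 left.
Gen-12/first (13): +30 → 10 left.
10 remain; put them into Gen-2 first at 12.
Total = 21×60 + 19×90 + 17×50 + 13×30 + 12×10 = 4330.

4330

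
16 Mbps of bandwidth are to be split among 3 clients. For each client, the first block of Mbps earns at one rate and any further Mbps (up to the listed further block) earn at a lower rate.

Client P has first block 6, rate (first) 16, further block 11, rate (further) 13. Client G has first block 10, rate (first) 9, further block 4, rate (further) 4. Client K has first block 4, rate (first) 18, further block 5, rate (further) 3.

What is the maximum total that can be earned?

246

Treat each block as its own option and order by rate: Client K/first 18 > Client P/first 16 > Client P/second 13 > Client G/first 9 > Client G/second 4 > Client K/second 3.
Client K first at 18: fill all 4 ; 12 left.
Fill Client P first block (6 at 16) ; 6 left.
Client P second at 13: only 6 left, fill 6.
Total = 18×4 + 16×6 + 13×6 = 246.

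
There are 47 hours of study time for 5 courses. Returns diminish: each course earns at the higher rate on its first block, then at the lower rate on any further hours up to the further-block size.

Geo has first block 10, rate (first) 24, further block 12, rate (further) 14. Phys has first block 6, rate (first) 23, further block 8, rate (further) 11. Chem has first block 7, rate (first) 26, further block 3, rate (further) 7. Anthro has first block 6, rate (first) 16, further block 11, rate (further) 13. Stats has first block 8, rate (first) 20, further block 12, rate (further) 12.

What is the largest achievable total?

Order all 10 blocks by rate: Chem/tier1 26 > Geo/tier1 24 > Phys/tier1 23 > Stats/tier1 20 > Anthro/tier1 16 > Geo/tier2 14 > Anthro/tier2 13 > Stats/tier2 12 > Phys/tier2 11 > Chem/tier2 7.
Fill Chem tier1 block (7 at 26) — 40 left.
Geo/tier1 (24): +10 — 30 left.
Phys/tier1 (23): +6 — 24 left.
Stats/tier1 (20): +8 — 16 left.
Anthro/tier1 (16): +6 — 10 left.
Geo tier2 at 14: only 10 left, fill 10.
Total = 26×7 + 24×10 + 23×6 + 20×8 + 16×6 + 14×10 = 956.

956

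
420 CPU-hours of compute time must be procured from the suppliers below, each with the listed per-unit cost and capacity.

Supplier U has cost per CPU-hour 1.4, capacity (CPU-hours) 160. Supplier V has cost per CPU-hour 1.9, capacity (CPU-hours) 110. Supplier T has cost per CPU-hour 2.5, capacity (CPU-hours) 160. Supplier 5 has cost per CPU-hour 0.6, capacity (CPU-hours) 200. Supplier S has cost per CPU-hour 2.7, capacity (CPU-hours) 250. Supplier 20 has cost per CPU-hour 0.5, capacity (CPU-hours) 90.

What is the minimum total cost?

Fill from the cheapest supplier first.
Supplier 20 (0.5): use full 90 — 330 CPU-hours to go.
Supplier 5 at 0.6: take all 200 CPU-hours — 130 still needed.
Take 130 from Supplier U at 1.4 to finish.
Supplier V, Supplier T, Supplier S: unused.
Cost = 90×0.5 + 200×0.6 + 130×1.4 = 347.

347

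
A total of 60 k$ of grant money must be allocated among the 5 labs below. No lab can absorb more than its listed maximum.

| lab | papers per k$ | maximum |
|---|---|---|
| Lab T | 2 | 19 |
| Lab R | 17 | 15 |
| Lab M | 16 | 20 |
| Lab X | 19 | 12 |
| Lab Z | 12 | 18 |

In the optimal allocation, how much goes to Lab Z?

13

Rank by papers per k$: Lab X 19 > Lab R 17 > Lab M 16 > Lab Z 12 > Lab T 2.
Lab X takes 12 to reach its cap of 12 → 48 left.
Give Lab R 15 to hit its cap of 15 → 33 left.
Give Lab M 20 to hit its cap of 20 → 13 left.
Lab Z has room for 18 but only 13 remain, so it gets 13.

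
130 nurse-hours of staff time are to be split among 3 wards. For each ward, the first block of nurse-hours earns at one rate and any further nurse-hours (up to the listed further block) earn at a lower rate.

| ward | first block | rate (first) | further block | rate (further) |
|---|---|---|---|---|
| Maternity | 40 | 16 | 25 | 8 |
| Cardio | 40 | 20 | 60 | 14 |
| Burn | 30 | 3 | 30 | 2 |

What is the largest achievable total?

Rank every tier by rate: Cardio/first 20 > Maternity/first 16 > Cardio/second 14 > Maternity/second 8 > Burn/first 3 > Burn/second 2.
Cardio first at 20: fill all 40 → 90 left.
Maternity first at 16: fill all 40 → 50 left.
Cardio second at 14: only 50 left, fill 50.
Total = 20×40 + 16×40 + 14×50 = 2140.

2140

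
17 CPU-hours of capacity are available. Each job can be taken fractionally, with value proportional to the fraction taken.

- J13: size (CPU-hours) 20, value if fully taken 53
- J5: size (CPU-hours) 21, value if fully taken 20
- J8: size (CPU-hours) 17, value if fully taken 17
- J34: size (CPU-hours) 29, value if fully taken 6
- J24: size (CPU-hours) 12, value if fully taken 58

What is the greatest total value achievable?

Rank by value-to-size ratio: J24 58/12≈4.83, J13 53/20≈2.65, J8 17/17≈1, J5 20/21≈0.952, J34 6/29≈0.207.
J24: take in full, 12 CPU-hours for value 58 → 5 left.
Fill the last 5 CPU-hours with part of J13: 5/20 of it earns 13.25.
Total value = 71.25.

71.25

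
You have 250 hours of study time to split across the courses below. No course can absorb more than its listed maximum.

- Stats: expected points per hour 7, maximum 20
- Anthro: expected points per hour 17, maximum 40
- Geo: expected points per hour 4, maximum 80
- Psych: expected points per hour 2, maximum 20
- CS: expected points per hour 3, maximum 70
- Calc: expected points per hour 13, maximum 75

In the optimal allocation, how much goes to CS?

35

Highest expected points per hour first: Anthro 17 > Calc 13 > Stats 7 > Geo 4 > CS 3 > Psych 2.
Give Anthro 40 to hit its cap of 40 — 210 left.
Calc takes 75 to reach its cap of 75 — 135 left.
Stats takes 20 to reach its cap of 20 — 115 left.
Give Geo 80 to hit its cap of 80 — 35 left.
CS: +35 (room for 70) → 35. Pool exhausted.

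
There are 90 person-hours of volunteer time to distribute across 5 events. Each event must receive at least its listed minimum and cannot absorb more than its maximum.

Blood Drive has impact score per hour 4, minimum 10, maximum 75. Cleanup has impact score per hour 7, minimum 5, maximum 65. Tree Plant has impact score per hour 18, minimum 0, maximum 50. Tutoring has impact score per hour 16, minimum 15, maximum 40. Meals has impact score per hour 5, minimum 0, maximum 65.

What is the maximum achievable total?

1375

Meeting every minimum uses 10+5+0+15+0 = 30 person-hours, leaving 60.
Highest impact score per hour first: Tree Plant 18 > Tutoring 16 > Cleanup 7 > Meals 5 > Blood Drive 4.
Tree Plant: +50 to 50 (cap) ; 10 left.
Tutoring has room for 25 more but only 10 remain, so it gets 25.
Total = 4×10 + 7×5 + 18×50 + 16×25 = 1375.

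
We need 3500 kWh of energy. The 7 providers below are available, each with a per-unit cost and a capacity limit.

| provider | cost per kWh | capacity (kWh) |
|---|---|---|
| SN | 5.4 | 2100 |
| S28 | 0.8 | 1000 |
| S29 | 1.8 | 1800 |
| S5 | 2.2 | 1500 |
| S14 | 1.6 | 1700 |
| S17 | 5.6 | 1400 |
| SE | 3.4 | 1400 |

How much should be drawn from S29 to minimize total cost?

Fill from the cheapest provider first.
Take 1000 from S28 at 0.8 ; need 2500 more.
S14 (1.6): use full 1700 ; 800 kWh to go.
S29 (1.8): take the remaining 800 ; done.
S5, SE, SN, S17: unused.

800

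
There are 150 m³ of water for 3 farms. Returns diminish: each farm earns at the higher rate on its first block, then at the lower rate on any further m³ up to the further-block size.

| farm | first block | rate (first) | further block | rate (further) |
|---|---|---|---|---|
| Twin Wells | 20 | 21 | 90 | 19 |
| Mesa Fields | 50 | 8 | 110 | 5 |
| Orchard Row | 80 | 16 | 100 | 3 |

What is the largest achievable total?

Treat each block as its own option and order by rate: Twin Wells/tier1 21 > Twin Wells/tier2 19 > Orchard Row/tier1 16 > Mesa Fields/tier1 8 > Mesa Fields/tier2 5 > Orchard Row/tier2 3.
Twin Wells/tier1 (21): +20 ; 130 left.
Twin Wells/tier2 (19): +90 ; 40 left.
Orchard Row tier1 at 16: only 40 left, fill 40.
Total = 21×20 + 19×90 + 16×40 = 2770.

2770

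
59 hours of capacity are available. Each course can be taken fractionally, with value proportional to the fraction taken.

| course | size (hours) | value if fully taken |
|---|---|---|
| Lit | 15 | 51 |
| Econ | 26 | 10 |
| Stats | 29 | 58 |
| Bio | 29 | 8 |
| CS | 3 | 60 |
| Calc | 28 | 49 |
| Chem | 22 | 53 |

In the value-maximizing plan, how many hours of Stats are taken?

19

Rank by value-to-size ratio: CS 60/3≈20, Lit 51/15≈3.4, Chem 53/22≈2.41, Stats 58/29≈2, Calc 49/28≈1.75, Econ 10/26≈0.385, Bio 8/29≈0.276.
All 3 hours of CS fit (value 60) — 56 remain.
Take all of Lit (15 hours, value 51) — 41 hours left.
All 22 hours of Chem fit (value 53) — 19 remain.
Fill the last 19 hours with part of Stats: 19/29 of it earns 38.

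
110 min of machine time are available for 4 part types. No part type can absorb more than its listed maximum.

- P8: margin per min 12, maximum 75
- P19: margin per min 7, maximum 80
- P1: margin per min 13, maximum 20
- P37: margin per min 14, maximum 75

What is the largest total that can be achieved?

1490

Order the part types by margin per min: P37 14 > P1 13 > P8 12 > P19 7.
P37: +75 to 75 (cap) — 35 left.
Give P1 20 to hit its cap of 20 — 15 left.
P8: +15 (room for 75) → 15. Pool exhausted.
Total = 12×15 + 13×20 + 14×75 = 1490.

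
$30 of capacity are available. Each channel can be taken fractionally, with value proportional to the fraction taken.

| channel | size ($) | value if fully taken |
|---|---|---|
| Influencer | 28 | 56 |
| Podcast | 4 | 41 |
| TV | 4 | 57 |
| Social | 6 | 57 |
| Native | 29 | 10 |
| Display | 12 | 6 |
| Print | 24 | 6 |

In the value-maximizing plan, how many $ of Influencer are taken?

16

Best value per unit of size first: TV 57/4≈14.2, Podcast 41/4≈10.2, Social 57/6≈9.5, Influencer 56/28≈2, Display 6/12≈0.5, Native 10/29≈0.345, Print 6/24≈0.25.
TV: take in full, 4 $ for value 57 → 26 left.
Take all of Podcast (4 $, value 41) → 22 $ left.
All 6 $ of Social fit (value 57) → 16 remain.
Fill the last 16 $ with part of Influencer: 16/28 of it earns 32.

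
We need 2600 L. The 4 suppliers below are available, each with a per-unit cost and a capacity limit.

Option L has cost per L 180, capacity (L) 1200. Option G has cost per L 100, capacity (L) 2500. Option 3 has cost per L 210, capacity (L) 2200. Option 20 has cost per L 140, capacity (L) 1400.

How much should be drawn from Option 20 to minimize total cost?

Use suppliers in increasing cost order.
Option G (100): use full 2500 ; 100 L to go.
Option 20 (140): take the remaining 100 ; done.
Option L, Option 3: unused.

100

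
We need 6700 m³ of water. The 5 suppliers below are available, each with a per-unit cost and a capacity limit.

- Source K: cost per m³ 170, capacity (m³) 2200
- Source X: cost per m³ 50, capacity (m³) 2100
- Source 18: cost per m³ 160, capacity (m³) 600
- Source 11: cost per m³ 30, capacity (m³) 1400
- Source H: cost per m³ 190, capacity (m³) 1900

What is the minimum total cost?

693000

Use suppliers in increasing cost order.
Source 11 at 30: take all 1400 m³ → 5300 still needed.
Source X (50): use full 2100 → 3200 m³ to go.
Source 18 at 160: take all 600 m³ → 2600 still needed.
Take 2200 from Source K at 170 → need 400 more.
Take 400 from Source H at 190 to finish.
Cost = 1400×30 + 2100×50 + 600×160 + 2200×170 + 400×190 = 693000.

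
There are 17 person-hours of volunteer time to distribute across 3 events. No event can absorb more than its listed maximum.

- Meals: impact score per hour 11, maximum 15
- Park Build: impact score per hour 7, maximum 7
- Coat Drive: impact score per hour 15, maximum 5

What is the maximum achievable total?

207

Order the events by impact score per hour: Coat Drive 15 > Meals 11 > Park Build 7.
Give Coat Drive 5 to hit its cap of 5 — 12 left.
Meals has room for 15 but only 12 remain, so it gets 12.
Total = 11×12 + 15×5 = 207.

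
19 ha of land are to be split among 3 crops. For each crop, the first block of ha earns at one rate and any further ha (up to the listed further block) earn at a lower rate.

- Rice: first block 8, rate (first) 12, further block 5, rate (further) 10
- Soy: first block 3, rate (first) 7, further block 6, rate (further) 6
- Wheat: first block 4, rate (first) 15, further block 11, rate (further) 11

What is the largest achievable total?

233

Rank every tier by rate: Wheat/tier1 15 > Rice/tier1 12 > Wheat/tier2 11 > Rice/tier2 10 > Soy/tier1 7 > Soy/tier2 6.
Wheat tier1 at 15: fill all 4 ; 15 left.
Rice tier1 at 12: fill all 8 ; 7 left.
Wheat/tier2: +7 of 11 at 11; pool empty.
Total = 15×4 + 12×8 + 11×7 = 233.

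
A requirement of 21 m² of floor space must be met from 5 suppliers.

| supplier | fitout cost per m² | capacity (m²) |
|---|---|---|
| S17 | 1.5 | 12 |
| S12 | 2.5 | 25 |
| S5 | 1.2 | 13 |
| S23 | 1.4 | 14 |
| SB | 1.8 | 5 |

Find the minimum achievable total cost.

Cheapest first:
S5 at 1.2: take all 13 m² → 8 still needed.
S23 at 1.4: take 8 of its 14 → requirement met.
S17, SB, S12: unused.
Cost = 13×1.2 + 8×1.4 = 26.8.

26.8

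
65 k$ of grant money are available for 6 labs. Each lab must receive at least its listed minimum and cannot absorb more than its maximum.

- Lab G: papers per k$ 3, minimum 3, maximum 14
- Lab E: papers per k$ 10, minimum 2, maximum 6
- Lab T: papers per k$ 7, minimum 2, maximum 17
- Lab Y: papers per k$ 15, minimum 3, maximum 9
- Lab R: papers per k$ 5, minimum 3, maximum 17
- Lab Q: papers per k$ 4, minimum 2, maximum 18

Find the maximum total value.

Meeting every minimum uses 3+2+2+3+3+2 = 15 k$, leaving 50.
Order the labs by papers per k$: Lab Y 15 > Lab E 10 > Lab T 7 > Lab R 5 > Lab Q 4 > Lab G 3.
Give Lab Y 6 more to hit its cap of 9 ; 44 left.
Lab E takes 4 more to reach its cap of 6 ; 40 left.
Lab T takes 15 more to reach its cap of 17 ; 25 left.
Give Lab R 14 more to hit its cap of 17 ; 11 left.
Only 11 left; Lab Q takes them to reach 13.
Total = 3×3 + 10×6 + 7×17 + 15×9 + 5×17 + 4×13 = 460.

460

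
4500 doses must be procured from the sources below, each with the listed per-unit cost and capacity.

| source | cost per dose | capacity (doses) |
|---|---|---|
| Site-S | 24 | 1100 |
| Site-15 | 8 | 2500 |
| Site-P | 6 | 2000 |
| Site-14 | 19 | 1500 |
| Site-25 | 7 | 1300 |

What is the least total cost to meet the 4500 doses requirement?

30700

Use sources in increasing cost order.
Site-P at 6: take all 2000 doses — 2500 still needed.
Site-25 (7): use full 1300 — 1200 doses to go.
Site-15 at 8: take 1200 of its 2500 — requirement met.
Site-14, Site-S: unused.
Cost = 2000×6 + 1300×7 + 1200×8 = 30700.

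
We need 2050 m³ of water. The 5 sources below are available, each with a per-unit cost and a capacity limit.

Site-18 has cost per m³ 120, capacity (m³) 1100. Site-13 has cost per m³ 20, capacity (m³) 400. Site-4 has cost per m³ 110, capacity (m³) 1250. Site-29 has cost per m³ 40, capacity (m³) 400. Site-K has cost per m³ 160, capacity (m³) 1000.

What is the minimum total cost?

161500

Fill from the cheapest source first.
Site-13 at 20: take all 400 m³ ; 1650 still needed.
Site-29 at 40: take all 400 m³ ; 1250 still needed.
Site-4 at 110: take all 1250 m³ ; 0 still needed.
Site-18, Site-K: unused.
Cost = 400×20 + 400×40 + 1250×110 = 161500.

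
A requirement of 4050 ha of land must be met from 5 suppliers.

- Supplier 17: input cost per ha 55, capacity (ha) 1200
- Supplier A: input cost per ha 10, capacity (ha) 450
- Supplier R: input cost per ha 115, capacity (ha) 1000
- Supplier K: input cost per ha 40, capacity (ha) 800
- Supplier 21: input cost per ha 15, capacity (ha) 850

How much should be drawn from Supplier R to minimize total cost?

Use suppliers in increasing cost order.
Supplier A at 10: take all 450 ha — 3600 still needed.
Supplier 21 at 15: take all 850 ha — 2750 still needed.
Supplier K (40): use full 800 — 1950 ha to go.
Take 1200 from Supplier 17 at 55 — need 750 more.
Take 750 from Supplier R at 115 to finish.

750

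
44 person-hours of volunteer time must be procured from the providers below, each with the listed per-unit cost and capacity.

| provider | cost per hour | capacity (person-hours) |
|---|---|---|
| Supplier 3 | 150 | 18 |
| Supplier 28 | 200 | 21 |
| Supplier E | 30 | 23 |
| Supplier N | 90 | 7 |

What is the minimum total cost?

Cheapest first:
Supplier E at 30: take all 23 person-hours ; 21 still needed.
Supplier N (90): use full 7 ; 14 person-hours to go.
Supplier 3 at 150: take 14 of its 18 ; requirement met.
Supplier 28: unused.
Cost = 23×30 + 7×90 + 14×150 = 3420.

3420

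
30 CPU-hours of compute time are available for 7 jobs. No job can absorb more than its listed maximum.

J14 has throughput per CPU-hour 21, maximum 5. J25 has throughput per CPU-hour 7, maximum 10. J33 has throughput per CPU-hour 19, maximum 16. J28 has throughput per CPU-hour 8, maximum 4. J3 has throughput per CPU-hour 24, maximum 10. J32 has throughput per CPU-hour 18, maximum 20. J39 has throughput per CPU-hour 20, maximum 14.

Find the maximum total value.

Rank by throughput per CPU-hour: J3 24 > J14 21 > J39 20 > J33 19 > J32 18 > J28 8 > J25 7.
Give J3 10 to hit its cap of 10 → 20 left.
Give J14 5 to hit its cap of 5 → 15 left.
Give J39 14 to hit its cap of 14 → 1 left.
J33 has room for 16 but only 1 remain, so it gets 1.
Total = 21×5 + 19×1 + 24×10 + 20×14 = 644.

644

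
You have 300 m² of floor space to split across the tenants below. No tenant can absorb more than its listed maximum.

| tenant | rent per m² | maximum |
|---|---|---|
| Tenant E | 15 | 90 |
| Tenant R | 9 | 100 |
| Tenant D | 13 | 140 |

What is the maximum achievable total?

3800

Highest rent per m² first: Tenant E 15 > Tenant D 13 > Tenant R 9.
Tenant E: +90 to 90 (cap) — 210 left.
Tenant D takes 140 to reach its cap of 140 — 70 left.
Tenant R has room for 100 but only 70 remain, so it gets 70.
Total = 15×90 + 9×70 + 13×140 = 3800.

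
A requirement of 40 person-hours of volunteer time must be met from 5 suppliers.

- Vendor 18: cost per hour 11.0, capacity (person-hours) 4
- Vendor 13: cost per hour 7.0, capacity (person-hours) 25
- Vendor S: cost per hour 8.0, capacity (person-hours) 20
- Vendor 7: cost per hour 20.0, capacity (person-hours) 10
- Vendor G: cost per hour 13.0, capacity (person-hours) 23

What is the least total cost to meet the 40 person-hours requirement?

295

Cheapest first:
Vendor 13 at 7.0: take all 25 person-hours → 15 still needed.
Vendor S (8.0): take the remaining 15 → done.
Vendor 18, Vendor G, Vendor 7: unused.
Cost = 25×7.0 + 15×8.0 = 295.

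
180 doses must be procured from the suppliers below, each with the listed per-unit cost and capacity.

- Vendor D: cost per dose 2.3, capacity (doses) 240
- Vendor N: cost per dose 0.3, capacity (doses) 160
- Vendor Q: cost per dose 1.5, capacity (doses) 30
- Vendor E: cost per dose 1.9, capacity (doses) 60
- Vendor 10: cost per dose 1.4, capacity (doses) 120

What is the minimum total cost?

Cheapest first:
Vendor N (0.3): use full 160 → 20 doses to go.
Take 20 from Vendor 10 at 1.4 to finish.
Vendor Q, Vendor E, Vendor D: unused.
Cost = 160×0.3 + 20×1.4 = 76.

76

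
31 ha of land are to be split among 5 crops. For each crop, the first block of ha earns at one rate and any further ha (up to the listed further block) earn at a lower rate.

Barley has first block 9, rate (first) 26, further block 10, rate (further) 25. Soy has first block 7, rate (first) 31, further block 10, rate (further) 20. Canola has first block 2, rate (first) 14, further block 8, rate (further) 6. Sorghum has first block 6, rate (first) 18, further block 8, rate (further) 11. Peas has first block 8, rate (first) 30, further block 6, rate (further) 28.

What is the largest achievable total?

884

Treat each block as its own option and order by rate: Soy/T1 31 > Peas/T1 30 > Peas/T2 28 > Barley/T1 26 > Barley/T2 25 > Soy/T2 20 > Sorghum/T1 18 > Canola/T1 14 > Sorghum/T2 11 > Canola/T2 6.
Fill Soy T1 block (7 at 31) — 24 left.
Peas T1 at 30: fill all 8 — 16 left.
Peas T2 at 28: fill all 6 — 10 left.
Fill Barley T1 block (9 at 26) — 1 left.
Barley T2 at 25: only 1 left, fill 1.
Total = 31×7 + 30×8 + 28×6 + 26×9 + 25×1 = 884.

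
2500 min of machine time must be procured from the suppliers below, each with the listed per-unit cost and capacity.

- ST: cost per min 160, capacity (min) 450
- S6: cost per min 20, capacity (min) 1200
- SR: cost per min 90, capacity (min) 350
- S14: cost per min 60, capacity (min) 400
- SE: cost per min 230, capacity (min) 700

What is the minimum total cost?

Cheapest first:
S6 (20): use full 1200 — 1300 min to go.
S14 (60): use full 400 — 900 min to go.
Take 350 from SR at 90 — need 550 more.
Take 450 from ST at 160 — need 100 more.
SE (230): take the remaining 100 — done.
Cost = 1200×20 + 400×60 + 350×90 + 450×160 + 100×230 = 174500.

174500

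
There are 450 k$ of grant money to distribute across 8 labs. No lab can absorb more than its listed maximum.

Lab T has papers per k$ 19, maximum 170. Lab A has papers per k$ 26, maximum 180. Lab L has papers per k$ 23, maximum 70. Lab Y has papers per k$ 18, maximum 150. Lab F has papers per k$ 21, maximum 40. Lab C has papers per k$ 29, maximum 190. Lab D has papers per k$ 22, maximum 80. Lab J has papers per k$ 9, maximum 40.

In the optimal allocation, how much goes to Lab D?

10

Rank by papers per k$: Lab C 29 > Lab A 26 > Lab L 23 > Lab D 22 > Lab F 21 > Lab T 19 > Lab Y 18 > Lab J 9.
Lab C takes 190 to reach its cap of 190 ; 260 left.
Lab A takes 180 to reach its cap of 180 ; 80 left.
Lab L takes 70 to reach its cap of 70 ; 10 left.
Lab D: +10 (room for 80) → 10. Pool exhausted.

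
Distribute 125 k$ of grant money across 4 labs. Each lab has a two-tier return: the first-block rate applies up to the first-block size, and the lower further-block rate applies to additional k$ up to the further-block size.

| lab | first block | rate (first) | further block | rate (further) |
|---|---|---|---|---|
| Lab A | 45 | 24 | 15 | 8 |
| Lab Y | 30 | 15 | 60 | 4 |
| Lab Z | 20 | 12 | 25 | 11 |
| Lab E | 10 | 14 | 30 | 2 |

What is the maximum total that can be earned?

2130

Order all 8 blocks by rate: Lab A/tier1 24 > Lab Y/tier1 15 > Lab E/tier1 14 > Lab Z/tier1 12 > Lab Z/tier2 11 > Lab A/tier2 8 > Lab Y/tier2 4 > Lab E/tier2 2.
Fill Lab A tier1 block (45 at 24) — 80 left.
Fill Lab Y tier1 block (30 at 15) — 50 left.
Lab E tier1 at 14: fill all 10 — 40 left.
Fill Lab Z tier1 block (20 at 12) — 20 left.
Lab Z tier2 at 11: only 20 left, fill 20.
Total = 24×45 + 15×30 + 14×10 + 12×20 + 11×20 = 2130.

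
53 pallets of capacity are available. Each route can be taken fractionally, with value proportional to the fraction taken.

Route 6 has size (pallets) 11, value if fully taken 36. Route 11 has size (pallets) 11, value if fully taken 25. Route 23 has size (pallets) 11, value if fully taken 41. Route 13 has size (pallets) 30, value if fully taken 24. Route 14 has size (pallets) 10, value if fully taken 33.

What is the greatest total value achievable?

Best value per unit of size first: Route 23 41/11≈3.73, Route 14 33/10≈3.3, Route 6 36/11≈3.27, Route 11 25/11≈2.27, Route 13 24/30≈0.8.
Route 23: take in full, 11 pallets for value 41 — 42 left.
Take all of Route 14 (10 pallets, value 33) — 32 pallets left.
Route 6: take in full, 11 pallets for value 36 — 21 left.
Route 11: take in full, 11 pallets for value 25 — 10 left.
Only 10 pallets remain; take 10/30 of Route 13 for value 24×10/30 = 8.
Total value = 143.

143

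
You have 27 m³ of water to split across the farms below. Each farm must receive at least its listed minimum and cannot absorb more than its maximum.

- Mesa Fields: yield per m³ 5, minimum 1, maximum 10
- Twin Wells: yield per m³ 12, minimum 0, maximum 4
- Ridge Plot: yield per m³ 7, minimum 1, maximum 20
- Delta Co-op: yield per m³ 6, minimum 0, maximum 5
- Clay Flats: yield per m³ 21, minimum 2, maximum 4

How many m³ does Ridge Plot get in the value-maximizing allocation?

Meeting every minimum uses 1+0+1+0+2 = 4 m³, leaving 23.
Rank by yield per m³: Clay Flats 21 > Twin Wells 12 > Ridge Plot 7 > Delta Co-op 6 > Mesa Fields 5.
Clay Flats: +2 to 4 (cap) — 21 left.
Twin Wells takes 4 more to reach its cap of 4 — 17 left.
Only 17 left; Ridge Plot takes them to reach 18.

18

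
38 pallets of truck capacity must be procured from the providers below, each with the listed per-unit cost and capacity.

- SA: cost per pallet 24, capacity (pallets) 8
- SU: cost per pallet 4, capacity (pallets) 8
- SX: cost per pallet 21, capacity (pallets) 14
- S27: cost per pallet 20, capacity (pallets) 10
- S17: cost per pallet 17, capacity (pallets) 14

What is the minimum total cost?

Use providers in increasing cost order.
SU (4): use full 8 — 30 pallets to go.
S17 (17): use full 14 — 16 pallets to go.
S27 (20): use full 10 — 6 pallets to go.
Take 6 from SX at 21 to finish.
SA: unused.
Cost = 8×4 + 14×17 + 10×20 + 6×21 = 596.

596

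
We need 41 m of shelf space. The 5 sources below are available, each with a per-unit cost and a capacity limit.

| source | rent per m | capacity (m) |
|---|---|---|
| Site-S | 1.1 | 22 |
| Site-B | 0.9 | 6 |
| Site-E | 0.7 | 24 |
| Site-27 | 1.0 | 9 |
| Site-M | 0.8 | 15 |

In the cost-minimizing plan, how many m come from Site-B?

Use sources in increasing cost order.
Site-E at 0.7: take all 24 m ; 17 still needed.
Site-M (0.8): use full 15 ; 2 m to go.
Site-B (0.9): take the remaining 2 ; done.
Site-27, Site-S: unused.

2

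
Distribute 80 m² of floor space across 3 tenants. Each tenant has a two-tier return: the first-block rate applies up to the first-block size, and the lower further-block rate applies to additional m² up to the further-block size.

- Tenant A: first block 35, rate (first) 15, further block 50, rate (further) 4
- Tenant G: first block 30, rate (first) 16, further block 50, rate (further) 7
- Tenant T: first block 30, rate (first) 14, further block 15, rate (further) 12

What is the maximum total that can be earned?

1215

Treat each block as its own option and order by rate: Tenant G/T1 16 > Tenant A/T1 15 > Tenant T/T1 14 > Tenant T/T2 12 > Tenant G/T2 7 > Tenant A/T2 4.
Fill Tenant G T1 block (30 at 16) ; 50 left.
Tenant A/T1 (15): +35 ; 15 left.
15 remain; put them into Tenant T T1 at 14.
Total = 16×30 + 15×35 + 14×15 = 1215.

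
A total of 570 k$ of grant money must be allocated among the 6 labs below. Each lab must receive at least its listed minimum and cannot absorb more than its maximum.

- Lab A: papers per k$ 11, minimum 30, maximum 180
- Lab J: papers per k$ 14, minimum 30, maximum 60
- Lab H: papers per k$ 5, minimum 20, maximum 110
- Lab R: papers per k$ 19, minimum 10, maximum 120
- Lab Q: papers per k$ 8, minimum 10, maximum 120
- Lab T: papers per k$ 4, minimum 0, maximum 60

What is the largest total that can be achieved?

6510

Meeting every minimum uses 30+30+20+10+10+0 = 100 k$, leaving 470.
Order the labs by papers per k$: Lab R 19 > Lab J 14 > Lab A 11 > Lab Q 8 > Lab H 5 > Lab T 4.
Lab R takes 110 more to reach its cap of 120 → 360 left.
Lab J: +30 to 60 (cap) → 330 left.
Lab A takes 150 more to reach its cap of 180 → 180 left.
Lab Q: +110 to 120 (cap) → 70 left.
Only 70 left; Lab H takes them to reach 90.
Total = 11×180 + 14×60 + 5×90 + 19×120 + 8×120 = 6510.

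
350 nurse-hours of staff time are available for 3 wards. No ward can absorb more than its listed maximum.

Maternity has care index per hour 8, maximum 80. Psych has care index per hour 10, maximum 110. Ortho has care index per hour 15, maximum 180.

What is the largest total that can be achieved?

4280

Order the wards by care index per hour: Ortho 15 > Psych 10 > Maternity 8.
Ortho: +180 to 180 (cap) — 170 left.
Psych takes 110 to reach its cap of 110 — 60 left.
Maternity: +60 (room for 80) → 60. Pool exhausted.
Total = 8×60 + 10×110 + 15×180 = 4280.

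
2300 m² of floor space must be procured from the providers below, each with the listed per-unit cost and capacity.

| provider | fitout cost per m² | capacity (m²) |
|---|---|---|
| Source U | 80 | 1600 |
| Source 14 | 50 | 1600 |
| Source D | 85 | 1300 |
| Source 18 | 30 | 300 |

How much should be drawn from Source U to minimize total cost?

Use providers in increasing cost order.
Source 18 at 30: take all 300 m² — 2000 still needed.
Source 14 at 50: take all 1600 m² — 400 still needed.
Source U at 80: take 400 of its 1600 — requirement met.
Source D: unused.

400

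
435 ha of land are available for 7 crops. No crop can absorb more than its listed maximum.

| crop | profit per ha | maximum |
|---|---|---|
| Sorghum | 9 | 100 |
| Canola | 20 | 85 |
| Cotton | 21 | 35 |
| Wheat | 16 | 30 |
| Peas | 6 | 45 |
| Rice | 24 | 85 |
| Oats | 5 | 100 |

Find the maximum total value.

Highest profit per ha first: Rice 24 > Cotton 21 > Canola 20 > Wheat 16 > Sorghum 9 > Peas 6 > Oats 5.
Rice takes 85 to reach its cap of 85 — 350 left.
Cotton takes 35 to reach its cap of 35 — 315 left.
Canola: +85 to 85 (cap) — 230 left.
Give Wheat 30 to hit its cap of 30 — 200 left.
Sorghum takes 100 to reach its cap of 100 — 100 left.
Give Peas 45 to hit its cap of 45 — 55 left.
Oats: +55 (room for 100) → 55. Pool exhausted.
Total = 9×100 + 20×85 + 21×35 + 16×30 + 6×45 + 24×85 + 5×55 = 6400.

6400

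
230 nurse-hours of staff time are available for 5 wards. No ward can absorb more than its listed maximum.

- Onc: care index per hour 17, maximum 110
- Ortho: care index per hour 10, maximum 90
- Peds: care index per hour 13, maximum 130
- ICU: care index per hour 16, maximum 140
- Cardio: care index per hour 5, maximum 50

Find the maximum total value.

3790

Rank by care index per hour: Onc 17 > ICU 16 > Peds 13 > Ortho 10 > Cardio 5.
Onc takes 110 to reach its cap of 110 — 120 left.
ICU: +120 (room for 140) → 120. Pool exhausted.
Total = 17×110 + 16×120 = 3790.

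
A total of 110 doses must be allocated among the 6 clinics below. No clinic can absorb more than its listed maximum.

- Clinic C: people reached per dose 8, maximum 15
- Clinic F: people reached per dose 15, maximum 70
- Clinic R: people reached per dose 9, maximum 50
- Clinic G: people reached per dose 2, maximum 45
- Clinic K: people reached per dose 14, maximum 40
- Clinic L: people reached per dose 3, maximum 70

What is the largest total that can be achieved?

Highest people reached per dose first: Clinic F 15 > Clinic K 14 > Clinic R 9 > Clinic C 8 > Clinic L 3 > Clinic G 2.
Clinic F: +70 to 70 (cap) ; 40 left.
Give Clinic K 40 to hit its cap of 40 ; 0 left.
Total = 15×70 + 14×40 = 1610.

1610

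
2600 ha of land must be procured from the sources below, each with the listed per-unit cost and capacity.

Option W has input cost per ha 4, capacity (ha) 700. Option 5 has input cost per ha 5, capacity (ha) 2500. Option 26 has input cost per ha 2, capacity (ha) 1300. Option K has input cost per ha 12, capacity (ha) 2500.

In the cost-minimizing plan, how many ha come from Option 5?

Use sources in increasing cost order.
Option 26 (2): use full 1300 → 1300 ha to go.
Option W (4): use full 700 → 600 ha to go.
Option 5 (5): take the remaining 600 → done.
Option K: unused.

600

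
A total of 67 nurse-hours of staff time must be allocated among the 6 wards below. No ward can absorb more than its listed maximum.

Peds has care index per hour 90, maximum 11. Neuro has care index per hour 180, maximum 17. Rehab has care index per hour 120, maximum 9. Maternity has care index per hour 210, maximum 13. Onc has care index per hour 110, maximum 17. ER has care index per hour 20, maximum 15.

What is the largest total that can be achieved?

9730

Highest care index per hour first: Maternity 210 > Neuro 180 > Rehab 120 > Onc 110 > Peds 90 > ER 20.
Maternity: +13 to 13 (cap) — 54 left.
Neuro: +17 to 17 (cap) — 37 left.
Give Rehab 9 to hit its cap of 9 — 28 left.
Give Onc 17 to hit its cap of 17 — 11 left.
Give Peds 11 to hit its cap of 11 — 0 left.
Total = 90×11 + 180×17 + 120×9 + 210×13 + 110×17 = 9730.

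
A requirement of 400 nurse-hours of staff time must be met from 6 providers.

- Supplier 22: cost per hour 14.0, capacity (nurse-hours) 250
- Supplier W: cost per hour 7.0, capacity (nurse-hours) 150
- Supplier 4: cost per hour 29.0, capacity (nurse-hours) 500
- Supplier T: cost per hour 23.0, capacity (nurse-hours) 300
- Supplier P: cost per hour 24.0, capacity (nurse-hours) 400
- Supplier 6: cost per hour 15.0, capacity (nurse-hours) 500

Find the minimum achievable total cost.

Fill from the cheapest provider first.
Supplier W (7.0): use full 150 → 250 nurse-hours to go.
Supplier 22 (14.0): use full 250 → 0 nurse-hours to go.
Supplier 6, Supplier T, Supplier P, Supplier 4: unused.
Cost = 150×7.0 + 250×14.0 = 4550.

4550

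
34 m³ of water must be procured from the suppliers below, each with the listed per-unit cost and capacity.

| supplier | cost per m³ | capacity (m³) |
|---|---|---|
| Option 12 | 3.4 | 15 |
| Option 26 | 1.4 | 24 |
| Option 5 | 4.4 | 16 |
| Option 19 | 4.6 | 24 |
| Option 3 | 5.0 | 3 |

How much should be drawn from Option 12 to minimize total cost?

Fill from the cheapest supplier first.
Option 26 at 1.4: take all 24 m³ — 10 still needed.
Take 10 from Option 12 at 3.4 to finish.
Option 5, Option 19, Option 3: unused.

10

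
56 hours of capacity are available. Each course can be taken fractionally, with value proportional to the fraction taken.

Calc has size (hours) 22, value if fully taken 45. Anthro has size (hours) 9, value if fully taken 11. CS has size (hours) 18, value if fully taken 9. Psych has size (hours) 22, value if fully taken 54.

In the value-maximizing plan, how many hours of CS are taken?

Rank by value-to-size ratio: Psych 54/22≈2.45, Calc 45/22≈2.05, Anthro 11/9≈1.22, CS 9/18≈0.5.
All 22 hours of Psych fit (value 54) → 34 remain.
Calc: take in full, 22 hours for value 45 → 12 left.
Take all of Anthro (9 hours, value 11) → 3 hours left.
Only 3 hours remain; take 3/18 of CS for value 9×3/18 = 1.5.

3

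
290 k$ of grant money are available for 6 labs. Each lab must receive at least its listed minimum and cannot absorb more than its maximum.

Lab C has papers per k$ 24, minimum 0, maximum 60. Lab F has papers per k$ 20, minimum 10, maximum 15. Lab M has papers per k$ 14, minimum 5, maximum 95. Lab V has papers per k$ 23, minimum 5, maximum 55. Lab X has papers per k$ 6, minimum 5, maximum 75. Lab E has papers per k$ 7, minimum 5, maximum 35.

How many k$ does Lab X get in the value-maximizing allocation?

Meeting every minimum uses 0+10+5+5+5+5 = 30 k$, leaving 260.
Order the labs by papers per k$: Lab C 24 > Lab V 23 > Lab F 20 > Lab M 14 > Lab E 7 > Lab X 6.
Lab C: +60 to 60 (cap) ; 200 left.
Lab V takes 50 more to reach its cap of 55 ; 150 left.
Lab F takes 5 more to reach its cap of 15 ; 145 left.
Lab M: +90 to 95 (cap) ; 55 left.
Lab E: +30 to 35 (cap) ; 25 left.
Only 25 left; Lab X takes them to reach 30.

30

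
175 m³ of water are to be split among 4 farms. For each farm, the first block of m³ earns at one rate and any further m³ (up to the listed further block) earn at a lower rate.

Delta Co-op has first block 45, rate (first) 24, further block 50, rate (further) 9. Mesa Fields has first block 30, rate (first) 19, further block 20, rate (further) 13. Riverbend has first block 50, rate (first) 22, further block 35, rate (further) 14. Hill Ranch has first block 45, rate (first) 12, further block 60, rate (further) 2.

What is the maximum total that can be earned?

3435

Treat each block as its own option and order by rate: Delta Co-op/tier1 24 > Riverbend/tier1 22 > Mesa Fields/tier1 19 > Riverbend/tier2 14 > Mesa Fields/tier2 13 > Hill Ranch/tier1 12 > Delta Co-op/tier2 9 > Hill Ranch/tier2 2.
Fill Delta Co-op tier1 block (45 at 24) — 130 left.
Riverbend tier1 at 22: fill all 50 — 80 left.
Mesa Fields/tier1 (19): +30 — 50 left.
Fill Riverbend tier2 block (35 at 14) — 15 left.
15 remain; put them into Mesa Fields tier2 at 13.
Total = 24×45 + 22×50 + 19×30 + 14×35 + 13×15 = 3435.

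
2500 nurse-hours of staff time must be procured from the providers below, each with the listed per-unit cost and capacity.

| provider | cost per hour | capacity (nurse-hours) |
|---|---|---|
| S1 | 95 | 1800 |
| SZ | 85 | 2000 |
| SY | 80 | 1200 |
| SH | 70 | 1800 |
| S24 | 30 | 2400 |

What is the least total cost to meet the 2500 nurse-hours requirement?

79000

Use providers in increasing cost order.
S24 (30): use full 2400 — 100 nurse-hours to go.
SH at 70: take 100 of its 1800 — requirement met.
SY, SZ, S1: unused.
Cost = 2400×30 + 100×70 = 79000.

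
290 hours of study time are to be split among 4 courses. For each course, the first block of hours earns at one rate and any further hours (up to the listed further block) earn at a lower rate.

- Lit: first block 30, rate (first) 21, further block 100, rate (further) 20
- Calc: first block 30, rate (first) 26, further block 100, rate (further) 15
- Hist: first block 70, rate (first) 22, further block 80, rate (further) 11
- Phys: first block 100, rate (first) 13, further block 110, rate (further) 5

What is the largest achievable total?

Order all 8 blocks by rate: Calc/tier1 26 > Hist/tier1 22 > Lit/tier1 21 > Lit/tier2 20 > Calc/tier2 15 > Phys/tier1 13 > Hist/tier2 11 > Phys/tier2 5.
Fill Calc tier1 block (30 at 26) ; 260 left.
Hist/tier1 (22): +70 ; 190 left.
Fill Lit tier1 block (30 at 21) ; 160 left.
Lit/tier2 (20): +100 ; 60 left.
Calc tier2 at 15: only 60 left, fill 60.
Total = 26×30 + 22×70 + 21×30 + 20×100 + 15×60 = 5850.

5850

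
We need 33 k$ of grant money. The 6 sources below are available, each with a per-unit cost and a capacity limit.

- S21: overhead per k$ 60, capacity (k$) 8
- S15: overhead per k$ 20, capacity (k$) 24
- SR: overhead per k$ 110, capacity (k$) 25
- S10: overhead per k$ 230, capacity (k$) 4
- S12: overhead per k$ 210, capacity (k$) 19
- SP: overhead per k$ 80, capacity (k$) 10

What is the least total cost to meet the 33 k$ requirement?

1040

Fill from the cheapest source first.
S15 (20): use full 24 ; 9 k$ to go.
Take 8 from S21 at 60 ; need 1 more.
SP at 80: take 1 of its 10 ; requirement met.
SR, S12, S10: unused.
Cost = 24×20 + 8×60 + 1×80 = 1040.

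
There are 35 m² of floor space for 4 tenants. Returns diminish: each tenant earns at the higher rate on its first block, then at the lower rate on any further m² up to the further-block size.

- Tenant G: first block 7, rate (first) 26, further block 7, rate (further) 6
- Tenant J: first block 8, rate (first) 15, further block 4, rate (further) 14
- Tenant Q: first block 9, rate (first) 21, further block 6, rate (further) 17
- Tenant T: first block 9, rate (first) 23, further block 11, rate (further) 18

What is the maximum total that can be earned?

758

Treat each block as its own option and order by rate: Tenant G/tier1 26 > Tenant T/tier1 23 > Tenant Q/tier1 21 > Tenant T/tier2 18 > Tenant Q/tier2 17 > Tenant J/tier1 15 > Tenant J/tier2 14 > Tenant G/tier2 6.
Fill Tenant G tier1 block (7 at 26) → 28 left.
Tenant T/tier1 (23): +9 → 19 left.
Tenant Q/tier1 (21): +9 → 10 left.
Tenant T tier2 at 18: only 10 left, fill 10.
Total = 26×7 + 23×9 + 21×9 + 18×10 = 758.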